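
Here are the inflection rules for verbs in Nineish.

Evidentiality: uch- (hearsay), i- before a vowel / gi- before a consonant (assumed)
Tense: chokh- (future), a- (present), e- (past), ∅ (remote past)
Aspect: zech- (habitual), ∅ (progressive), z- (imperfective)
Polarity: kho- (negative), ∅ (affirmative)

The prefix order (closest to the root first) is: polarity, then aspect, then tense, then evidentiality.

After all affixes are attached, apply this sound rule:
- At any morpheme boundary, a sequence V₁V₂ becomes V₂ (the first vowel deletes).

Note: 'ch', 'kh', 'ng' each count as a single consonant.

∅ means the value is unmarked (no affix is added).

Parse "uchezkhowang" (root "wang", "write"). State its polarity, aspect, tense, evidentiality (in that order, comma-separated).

Segment: uch-e-z-kho-wang.
polarity: kho- → negative.
aspect: z- → imperfective.
tense: e- → past.
evidentiality: uch- → hearsay.

negative, imperfective, past, hearsay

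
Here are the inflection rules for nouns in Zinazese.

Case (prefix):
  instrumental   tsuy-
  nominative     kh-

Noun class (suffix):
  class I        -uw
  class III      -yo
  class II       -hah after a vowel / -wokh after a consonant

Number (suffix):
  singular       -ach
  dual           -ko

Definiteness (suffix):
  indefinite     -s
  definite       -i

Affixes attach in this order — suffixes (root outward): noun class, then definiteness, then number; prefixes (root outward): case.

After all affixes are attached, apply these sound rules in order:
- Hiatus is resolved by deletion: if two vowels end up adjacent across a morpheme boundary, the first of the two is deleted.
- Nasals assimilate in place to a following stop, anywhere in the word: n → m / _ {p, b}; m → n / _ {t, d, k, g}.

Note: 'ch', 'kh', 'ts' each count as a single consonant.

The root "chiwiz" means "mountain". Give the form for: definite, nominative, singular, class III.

khchiwizyach

Attach noun class class III -yo → chiwizyo.
Attach definiteness definite -i → chiwizyoi.
Attach number singular -ach → chiwizyoiach.
Attach case nominative kh- → khchiwizyoiach.
Apply vowel deletion: khchiwizyoiach → khchiwizyach.
Nasal assimilation: no change.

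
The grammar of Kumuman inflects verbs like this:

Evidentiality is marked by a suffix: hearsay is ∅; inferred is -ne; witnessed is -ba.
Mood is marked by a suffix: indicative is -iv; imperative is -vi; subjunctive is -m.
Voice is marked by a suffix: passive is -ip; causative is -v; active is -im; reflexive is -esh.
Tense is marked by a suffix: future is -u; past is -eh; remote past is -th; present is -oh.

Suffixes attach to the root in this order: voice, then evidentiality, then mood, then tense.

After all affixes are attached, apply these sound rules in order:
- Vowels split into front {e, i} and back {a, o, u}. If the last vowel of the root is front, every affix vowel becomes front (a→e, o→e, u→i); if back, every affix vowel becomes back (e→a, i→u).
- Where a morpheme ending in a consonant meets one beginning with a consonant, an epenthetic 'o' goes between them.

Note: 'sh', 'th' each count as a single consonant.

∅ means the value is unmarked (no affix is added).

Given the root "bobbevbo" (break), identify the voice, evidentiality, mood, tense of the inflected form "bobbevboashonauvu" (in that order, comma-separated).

reflexive, inferred, indicative, future

Segment: bobbevbo-esh-ne-iv-u.
voice: -esh → reflexive.
evidentiality: -ne → inferred.
mood: -iv → indicative.
tense: -u → future.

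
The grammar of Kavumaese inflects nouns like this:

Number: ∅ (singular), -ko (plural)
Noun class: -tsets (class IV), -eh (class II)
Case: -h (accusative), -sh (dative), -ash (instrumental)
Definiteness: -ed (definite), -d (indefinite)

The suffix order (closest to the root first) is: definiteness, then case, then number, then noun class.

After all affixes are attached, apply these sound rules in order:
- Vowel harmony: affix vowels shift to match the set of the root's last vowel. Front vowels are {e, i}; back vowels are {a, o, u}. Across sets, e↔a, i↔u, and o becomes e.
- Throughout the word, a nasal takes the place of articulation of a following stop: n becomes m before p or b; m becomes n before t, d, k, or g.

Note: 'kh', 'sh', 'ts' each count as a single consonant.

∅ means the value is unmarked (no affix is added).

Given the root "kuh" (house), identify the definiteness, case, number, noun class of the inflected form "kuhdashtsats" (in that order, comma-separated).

indefinite, instrumental, singular, class IV

Segment: kuh-d-ash-tsets.
definiteness: -d → indefinite.
case: -ash → instrumental.
number: ∅ → singular.
noun class: -tsets → class IV.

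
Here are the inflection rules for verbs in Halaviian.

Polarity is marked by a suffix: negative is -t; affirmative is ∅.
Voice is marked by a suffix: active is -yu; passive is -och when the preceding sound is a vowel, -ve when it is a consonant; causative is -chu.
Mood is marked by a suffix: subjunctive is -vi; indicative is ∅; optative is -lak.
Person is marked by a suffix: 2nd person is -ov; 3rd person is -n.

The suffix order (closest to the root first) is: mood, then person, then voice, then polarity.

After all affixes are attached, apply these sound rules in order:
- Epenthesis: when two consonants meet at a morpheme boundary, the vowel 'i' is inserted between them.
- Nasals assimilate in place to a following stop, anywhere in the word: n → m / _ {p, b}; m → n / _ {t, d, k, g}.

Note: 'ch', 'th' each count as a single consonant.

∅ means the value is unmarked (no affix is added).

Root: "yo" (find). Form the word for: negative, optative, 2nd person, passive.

Attach mood optative -lak → yolak.
Attach person 2nd person -ov → yolakov.
Attach voice passive -ve (after consonant 'v') → yolakovve.
Attach polarity negative -t → yolakovvet.
Apply epenthesis: yolakovvet → yolakovivet.
Nasal assimilation: no change.

yolakovivet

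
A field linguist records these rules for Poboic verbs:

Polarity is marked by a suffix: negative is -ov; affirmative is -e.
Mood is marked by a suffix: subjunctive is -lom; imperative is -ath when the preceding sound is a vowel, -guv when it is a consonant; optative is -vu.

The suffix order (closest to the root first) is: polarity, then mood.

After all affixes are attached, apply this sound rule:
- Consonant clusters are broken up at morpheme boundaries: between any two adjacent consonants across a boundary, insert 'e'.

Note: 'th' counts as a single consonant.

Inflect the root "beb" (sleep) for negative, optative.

Attach polarity negative -ov → bebov.
Attach mood optative -vu → bebovvu.
Apply epenthesis: bebovvu → bebovevu.

bebovevu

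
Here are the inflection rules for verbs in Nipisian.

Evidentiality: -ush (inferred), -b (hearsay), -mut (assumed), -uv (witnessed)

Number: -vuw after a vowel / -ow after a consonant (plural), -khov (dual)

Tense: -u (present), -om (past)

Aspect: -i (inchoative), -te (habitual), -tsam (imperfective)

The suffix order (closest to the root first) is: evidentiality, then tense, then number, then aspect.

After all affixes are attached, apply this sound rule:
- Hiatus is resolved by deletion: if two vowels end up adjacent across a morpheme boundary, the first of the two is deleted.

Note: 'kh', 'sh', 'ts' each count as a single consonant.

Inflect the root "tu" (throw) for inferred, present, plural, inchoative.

tushuvuwi

Attach evidentiality inferred -ush → tuush.
Attach tense present -u → tuushu.
Attach number plural -vuw (after vowel 'u') → tuushuvuw.
Attach aspect inchoative -i → tuushuvuwi.
Apply vowel deletion: tuushuvuwi → tushuvuwi.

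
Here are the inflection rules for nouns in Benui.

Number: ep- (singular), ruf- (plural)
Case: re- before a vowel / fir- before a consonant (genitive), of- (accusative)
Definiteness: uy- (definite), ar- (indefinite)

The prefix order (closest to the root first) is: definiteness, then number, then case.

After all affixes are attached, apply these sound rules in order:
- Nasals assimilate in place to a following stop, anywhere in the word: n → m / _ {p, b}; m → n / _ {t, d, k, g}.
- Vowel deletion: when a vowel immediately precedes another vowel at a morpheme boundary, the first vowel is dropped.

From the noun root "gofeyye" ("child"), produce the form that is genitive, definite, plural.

firrufuygofeyye

Attach definiteness definite uy- → uygofeyye.
Attach number plural ruf- → rufuygofeyye.
Attach case genitive fir- (before consonant 'r') → firrufuygofeyye.
Nasal assimilation: no change.
Vowel deletion: no change.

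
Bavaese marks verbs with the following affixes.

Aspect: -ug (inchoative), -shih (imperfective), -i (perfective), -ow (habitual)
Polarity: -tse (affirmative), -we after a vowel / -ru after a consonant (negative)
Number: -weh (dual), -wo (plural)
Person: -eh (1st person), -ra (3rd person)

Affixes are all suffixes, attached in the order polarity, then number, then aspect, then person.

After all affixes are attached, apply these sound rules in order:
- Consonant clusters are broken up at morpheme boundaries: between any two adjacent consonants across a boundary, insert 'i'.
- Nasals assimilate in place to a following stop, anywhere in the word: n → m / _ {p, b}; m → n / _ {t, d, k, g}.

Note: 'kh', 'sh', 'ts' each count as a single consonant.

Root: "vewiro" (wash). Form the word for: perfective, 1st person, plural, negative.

Attach polarity negative -we (after vowel 'o') → vewirowe.
Attach number plural -wo → vewirowewo.
Attach aspect perfective -i → vewirowewoi.
Attach person 1st person -eh → vewirowewoieh.
Epenthesis: no change.
Nasal assimilation: no change.

vewirowewoieh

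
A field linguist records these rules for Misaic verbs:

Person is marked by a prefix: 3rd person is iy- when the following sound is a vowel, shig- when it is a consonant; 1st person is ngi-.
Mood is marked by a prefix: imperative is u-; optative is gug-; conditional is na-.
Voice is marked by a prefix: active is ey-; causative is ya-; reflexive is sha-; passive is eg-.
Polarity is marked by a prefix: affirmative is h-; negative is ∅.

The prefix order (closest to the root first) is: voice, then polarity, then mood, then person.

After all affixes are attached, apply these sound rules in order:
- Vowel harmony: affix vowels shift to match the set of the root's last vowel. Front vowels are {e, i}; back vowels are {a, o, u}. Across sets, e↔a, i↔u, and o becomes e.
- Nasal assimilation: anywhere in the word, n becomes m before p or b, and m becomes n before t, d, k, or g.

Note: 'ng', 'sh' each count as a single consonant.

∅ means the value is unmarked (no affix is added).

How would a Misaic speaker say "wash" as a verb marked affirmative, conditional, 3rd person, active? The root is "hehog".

shugnahayhehog

Attach voice active ey- → eyhehog.
Attach polarity affirmative h- → heyhehog.
Attach mood conditional na- → naheyhehog.
Attach person 3rd person shig- (before consonant 'n') → shignaheyhehog.
Apply vowel harmony: shignaheyhehog → shugnahayhehog.
Nasal assimilation: no change.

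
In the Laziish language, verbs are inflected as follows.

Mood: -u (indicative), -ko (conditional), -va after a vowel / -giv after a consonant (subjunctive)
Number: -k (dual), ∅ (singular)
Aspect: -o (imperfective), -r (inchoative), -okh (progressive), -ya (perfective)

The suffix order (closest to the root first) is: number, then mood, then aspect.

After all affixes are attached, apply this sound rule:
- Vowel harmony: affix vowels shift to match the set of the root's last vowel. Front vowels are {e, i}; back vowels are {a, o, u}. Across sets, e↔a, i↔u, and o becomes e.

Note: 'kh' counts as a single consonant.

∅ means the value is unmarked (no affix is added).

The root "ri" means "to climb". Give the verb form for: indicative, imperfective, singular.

number = singular: zero marking, form stays ri.
Attach mood indicative -u → riu.
Attach aspect imperfective -o → riuo.
Apply vowel harmony: riuo → riie.

riie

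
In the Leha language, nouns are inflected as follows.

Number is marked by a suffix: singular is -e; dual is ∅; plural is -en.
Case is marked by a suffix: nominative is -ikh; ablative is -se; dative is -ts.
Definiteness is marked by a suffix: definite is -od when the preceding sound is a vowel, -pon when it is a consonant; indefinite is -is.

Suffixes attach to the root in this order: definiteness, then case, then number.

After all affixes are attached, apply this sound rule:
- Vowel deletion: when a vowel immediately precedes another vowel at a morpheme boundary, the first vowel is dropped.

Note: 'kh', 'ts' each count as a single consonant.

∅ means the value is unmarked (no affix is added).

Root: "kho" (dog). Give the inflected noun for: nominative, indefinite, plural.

khisikhen

Attach definiteness indefinite -is → khois.
Attach case nominative -ikh → khoisikh.
Attach number plural -en → khoisikhen.
Apply vowel deletion: khoisikhen → khisikhen.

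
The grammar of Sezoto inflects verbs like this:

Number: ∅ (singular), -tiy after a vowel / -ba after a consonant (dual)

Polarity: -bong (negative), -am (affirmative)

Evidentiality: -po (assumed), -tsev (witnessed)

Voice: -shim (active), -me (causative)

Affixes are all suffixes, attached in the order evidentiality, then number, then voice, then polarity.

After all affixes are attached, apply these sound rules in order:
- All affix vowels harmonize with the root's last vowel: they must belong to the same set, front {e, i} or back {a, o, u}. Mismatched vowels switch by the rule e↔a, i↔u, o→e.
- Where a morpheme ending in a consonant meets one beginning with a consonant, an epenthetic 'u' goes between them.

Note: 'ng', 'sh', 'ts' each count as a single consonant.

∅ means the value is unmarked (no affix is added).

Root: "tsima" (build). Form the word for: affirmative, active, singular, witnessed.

Attach evidentiality witnessed -tsev → tsimatsev.
number = singular: zero marking, form stays tsimatsev.
Attach voice active -shim → tsimatsevshim.
Attach polarity affirmative -am → tsimatsevshimam.
Apply vowel harmony: tsimatsevshimam → tsimatsavshumam.
Apply epenthesis: tsimatsavshumam → tsimatsavushumam.

tsimatsavushumam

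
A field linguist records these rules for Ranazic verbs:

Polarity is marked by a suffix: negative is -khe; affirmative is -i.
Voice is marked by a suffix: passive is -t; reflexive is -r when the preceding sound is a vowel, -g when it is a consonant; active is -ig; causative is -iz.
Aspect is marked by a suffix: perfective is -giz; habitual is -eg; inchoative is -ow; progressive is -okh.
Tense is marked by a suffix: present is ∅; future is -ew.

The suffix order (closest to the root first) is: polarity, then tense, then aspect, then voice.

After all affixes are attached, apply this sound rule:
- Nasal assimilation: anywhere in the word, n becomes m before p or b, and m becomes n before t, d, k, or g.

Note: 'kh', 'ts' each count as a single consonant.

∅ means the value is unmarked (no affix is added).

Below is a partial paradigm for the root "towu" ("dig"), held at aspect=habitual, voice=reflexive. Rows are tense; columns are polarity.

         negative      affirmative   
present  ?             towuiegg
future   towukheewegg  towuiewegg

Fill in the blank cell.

towukheegg

Attach polarity negative -khe → towukhe.
tense = present: zero marking, form stays towukhe.
Attach aspect habitual -eg → towukheeg.
Attach voice reflexive -g (after consonant 'g') → towukheegg.
Nasal assimilation: no change.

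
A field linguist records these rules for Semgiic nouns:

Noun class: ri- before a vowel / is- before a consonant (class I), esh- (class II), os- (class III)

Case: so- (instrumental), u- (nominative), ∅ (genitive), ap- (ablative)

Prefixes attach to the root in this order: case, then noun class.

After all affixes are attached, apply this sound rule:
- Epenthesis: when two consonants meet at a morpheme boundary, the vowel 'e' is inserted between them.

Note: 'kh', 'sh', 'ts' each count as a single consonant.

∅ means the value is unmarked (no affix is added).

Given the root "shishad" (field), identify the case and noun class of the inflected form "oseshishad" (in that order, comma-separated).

Segment: os-shishad.
case: ∅ → genitive.
noun class: os- → class III.

genitive, class III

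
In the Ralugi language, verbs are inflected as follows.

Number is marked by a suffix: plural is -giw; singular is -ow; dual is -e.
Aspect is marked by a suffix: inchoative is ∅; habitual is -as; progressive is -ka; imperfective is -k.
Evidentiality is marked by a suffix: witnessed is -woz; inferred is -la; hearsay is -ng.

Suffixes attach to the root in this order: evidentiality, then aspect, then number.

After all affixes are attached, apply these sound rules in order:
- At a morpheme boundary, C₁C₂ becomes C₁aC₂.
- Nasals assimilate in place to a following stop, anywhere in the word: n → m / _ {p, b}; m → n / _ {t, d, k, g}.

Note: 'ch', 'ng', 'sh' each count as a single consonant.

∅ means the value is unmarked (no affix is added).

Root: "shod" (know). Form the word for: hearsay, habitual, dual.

shodangase

Attach evidentiality hearsay -ng → shodng.
Attach aspect habitual -as → shodngas.
Attach number dual -e → shodngase.
Apply epenthesis: shodngase → shodangase.
Nasal assimilation: no change.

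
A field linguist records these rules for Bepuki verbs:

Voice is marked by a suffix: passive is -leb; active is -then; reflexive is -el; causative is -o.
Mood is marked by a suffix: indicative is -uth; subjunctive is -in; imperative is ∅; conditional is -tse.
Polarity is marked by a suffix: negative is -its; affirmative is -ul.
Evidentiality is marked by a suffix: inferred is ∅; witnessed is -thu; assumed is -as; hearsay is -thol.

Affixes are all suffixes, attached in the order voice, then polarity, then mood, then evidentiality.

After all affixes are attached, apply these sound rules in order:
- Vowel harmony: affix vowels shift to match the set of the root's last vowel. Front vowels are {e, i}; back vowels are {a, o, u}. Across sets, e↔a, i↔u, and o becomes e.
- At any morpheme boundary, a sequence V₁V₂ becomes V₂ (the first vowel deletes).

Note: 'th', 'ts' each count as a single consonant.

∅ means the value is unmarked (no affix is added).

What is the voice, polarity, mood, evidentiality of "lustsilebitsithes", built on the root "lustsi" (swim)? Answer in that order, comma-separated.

Segment: lustsi-leb-its-uth-as.
voice: -leb → passive.
polarity: -its → negative.
mood: -uth → indicative.
evidentiality: -as → assumed.

passive, negative, indicative, assumed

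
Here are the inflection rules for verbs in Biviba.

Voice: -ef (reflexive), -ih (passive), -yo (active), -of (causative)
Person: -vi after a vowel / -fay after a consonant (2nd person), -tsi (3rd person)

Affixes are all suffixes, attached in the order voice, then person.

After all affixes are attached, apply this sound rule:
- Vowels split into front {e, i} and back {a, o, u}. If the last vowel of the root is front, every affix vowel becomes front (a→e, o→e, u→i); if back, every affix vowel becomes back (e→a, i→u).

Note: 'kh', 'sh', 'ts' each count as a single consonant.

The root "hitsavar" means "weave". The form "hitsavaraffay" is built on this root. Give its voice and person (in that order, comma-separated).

reflexive, 2nd person

Segment: hitsavar-ef-fay.
voice: -ef → reflexive.
person: -vi/fay → 2nd person.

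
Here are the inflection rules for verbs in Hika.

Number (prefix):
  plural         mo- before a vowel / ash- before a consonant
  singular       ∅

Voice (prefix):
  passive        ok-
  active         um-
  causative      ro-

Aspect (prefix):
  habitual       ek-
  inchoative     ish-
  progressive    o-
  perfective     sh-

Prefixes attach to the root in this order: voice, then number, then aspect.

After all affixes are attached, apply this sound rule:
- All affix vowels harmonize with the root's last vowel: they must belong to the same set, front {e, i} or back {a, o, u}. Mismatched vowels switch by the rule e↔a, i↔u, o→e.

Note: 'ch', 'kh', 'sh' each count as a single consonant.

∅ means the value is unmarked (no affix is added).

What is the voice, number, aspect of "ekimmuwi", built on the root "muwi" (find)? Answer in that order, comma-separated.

Segment: ek-um-muwi.
voice: um- → active.
number: ∅ → singular.
aspect: ek- → habitual.

active, singular, habitual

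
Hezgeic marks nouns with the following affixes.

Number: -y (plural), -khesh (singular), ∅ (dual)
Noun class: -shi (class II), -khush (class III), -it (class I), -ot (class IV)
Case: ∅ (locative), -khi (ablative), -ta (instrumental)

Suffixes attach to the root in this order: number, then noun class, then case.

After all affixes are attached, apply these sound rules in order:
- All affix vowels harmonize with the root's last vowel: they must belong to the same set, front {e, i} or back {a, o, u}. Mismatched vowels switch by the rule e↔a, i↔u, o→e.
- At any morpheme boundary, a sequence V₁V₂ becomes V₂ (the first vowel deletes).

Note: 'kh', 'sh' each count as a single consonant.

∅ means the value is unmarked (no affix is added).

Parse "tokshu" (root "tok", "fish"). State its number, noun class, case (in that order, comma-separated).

Segment: tok-shi.
number: ∅ → dual.
noun class: -shi → class II.
case: ∅ → locative.

dual, class II, locative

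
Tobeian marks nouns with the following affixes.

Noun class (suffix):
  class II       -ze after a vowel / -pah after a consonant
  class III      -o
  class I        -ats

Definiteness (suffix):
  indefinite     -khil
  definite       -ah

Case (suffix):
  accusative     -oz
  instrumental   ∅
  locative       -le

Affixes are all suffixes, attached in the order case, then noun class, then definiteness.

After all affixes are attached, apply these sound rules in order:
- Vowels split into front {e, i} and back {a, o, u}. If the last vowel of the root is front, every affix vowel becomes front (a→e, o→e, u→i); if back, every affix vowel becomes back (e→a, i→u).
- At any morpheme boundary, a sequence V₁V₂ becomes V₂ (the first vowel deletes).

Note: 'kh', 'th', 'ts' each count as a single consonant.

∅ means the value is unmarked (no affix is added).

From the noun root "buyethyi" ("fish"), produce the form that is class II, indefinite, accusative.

Attach case accusative -oz → buyethyioz.
Attach noun class class II -pah (after consonant 'z') → buyethyiozpah.
Attach definiteness indefinite -khil → buyethyiozpahkhil.
Apply vowel harmony: buyethyiozpahkhil → buyethyiezpehkhil.
Apply vowel deletion: buyethyiezpehkhil → buyethyezpehkhil.

buyethyezpehkhil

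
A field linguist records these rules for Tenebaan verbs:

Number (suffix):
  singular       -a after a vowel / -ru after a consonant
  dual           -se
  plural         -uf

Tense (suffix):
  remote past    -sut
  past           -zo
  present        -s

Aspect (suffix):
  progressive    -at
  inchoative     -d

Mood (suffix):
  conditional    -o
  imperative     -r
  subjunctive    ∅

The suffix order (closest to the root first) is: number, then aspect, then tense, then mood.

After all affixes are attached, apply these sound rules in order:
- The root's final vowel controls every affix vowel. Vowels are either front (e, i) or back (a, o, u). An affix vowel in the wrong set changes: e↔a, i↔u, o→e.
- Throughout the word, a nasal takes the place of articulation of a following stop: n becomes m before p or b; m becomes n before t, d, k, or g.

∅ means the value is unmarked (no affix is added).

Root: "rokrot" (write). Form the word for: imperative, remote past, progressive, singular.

Attach number singular -ru (after consonant 't') → rokrotru.
Attach aspect progressive -at → rokrotruat.
Attach tense remote past -sut → rokrotruatsut.
Attach mood imperative -r → rokrotruatsutr.
Vowel harmony: no change.
Nasal assimilation: no change.

rokrotruatsutr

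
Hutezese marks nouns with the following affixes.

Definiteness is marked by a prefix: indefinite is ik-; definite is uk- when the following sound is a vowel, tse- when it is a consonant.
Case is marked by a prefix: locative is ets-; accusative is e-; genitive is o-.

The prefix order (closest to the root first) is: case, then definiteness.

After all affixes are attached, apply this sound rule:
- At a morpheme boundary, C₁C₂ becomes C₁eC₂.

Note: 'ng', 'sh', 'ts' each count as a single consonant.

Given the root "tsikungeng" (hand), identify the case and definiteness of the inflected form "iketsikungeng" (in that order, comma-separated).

Segment: ik-e-tsikungeng.
case: e- → accusative.
definiteness: ik- → indefinite.

accusative, indefinite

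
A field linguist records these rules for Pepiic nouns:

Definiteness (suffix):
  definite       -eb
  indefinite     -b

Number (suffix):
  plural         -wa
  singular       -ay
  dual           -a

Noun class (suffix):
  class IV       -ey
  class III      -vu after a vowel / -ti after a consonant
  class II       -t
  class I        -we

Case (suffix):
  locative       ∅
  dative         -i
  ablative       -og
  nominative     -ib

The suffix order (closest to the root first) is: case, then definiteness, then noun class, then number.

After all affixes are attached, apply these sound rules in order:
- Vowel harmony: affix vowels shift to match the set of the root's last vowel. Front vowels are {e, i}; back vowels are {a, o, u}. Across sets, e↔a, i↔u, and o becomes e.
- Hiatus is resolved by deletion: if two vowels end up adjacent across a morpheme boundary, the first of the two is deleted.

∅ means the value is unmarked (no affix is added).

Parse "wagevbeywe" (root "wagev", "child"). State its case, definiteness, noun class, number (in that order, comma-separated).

locative, indefinite, class IV, plural

Segment: wagev-b-ey-wa.
case: ∅ → locative.
definiteness: -b → indefinite.
noun class: -ey → class IV.
number: -wa → plural.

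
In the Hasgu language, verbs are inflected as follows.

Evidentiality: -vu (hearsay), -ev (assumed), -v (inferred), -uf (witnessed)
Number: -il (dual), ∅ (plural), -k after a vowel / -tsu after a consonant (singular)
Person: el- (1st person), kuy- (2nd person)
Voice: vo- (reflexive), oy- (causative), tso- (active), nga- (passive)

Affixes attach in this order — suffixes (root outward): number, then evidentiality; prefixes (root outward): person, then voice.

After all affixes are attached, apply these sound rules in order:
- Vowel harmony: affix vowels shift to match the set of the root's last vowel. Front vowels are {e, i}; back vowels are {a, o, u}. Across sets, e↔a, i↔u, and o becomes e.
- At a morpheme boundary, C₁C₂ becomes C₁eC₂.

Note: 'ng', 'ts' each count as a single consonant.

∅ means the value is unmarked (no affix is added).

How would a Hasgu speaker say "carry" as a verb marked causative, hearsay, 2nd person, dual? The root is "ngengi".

Attach number dual -il → ngengiil.
Attach person 2nd person kuy- → kuyngengiil.
Attach voice causative oy- → oykuyngengiil.
Attach evidentiality hearsay -vu → oykuyngengiilvu.
Apply vowel harmony: oykuyngengiilvu → eykiyngengiilvi.
Apply epenthesis: eykiyngengiilvi → eyekiyengengiilevi.

eyekiyengengiilevi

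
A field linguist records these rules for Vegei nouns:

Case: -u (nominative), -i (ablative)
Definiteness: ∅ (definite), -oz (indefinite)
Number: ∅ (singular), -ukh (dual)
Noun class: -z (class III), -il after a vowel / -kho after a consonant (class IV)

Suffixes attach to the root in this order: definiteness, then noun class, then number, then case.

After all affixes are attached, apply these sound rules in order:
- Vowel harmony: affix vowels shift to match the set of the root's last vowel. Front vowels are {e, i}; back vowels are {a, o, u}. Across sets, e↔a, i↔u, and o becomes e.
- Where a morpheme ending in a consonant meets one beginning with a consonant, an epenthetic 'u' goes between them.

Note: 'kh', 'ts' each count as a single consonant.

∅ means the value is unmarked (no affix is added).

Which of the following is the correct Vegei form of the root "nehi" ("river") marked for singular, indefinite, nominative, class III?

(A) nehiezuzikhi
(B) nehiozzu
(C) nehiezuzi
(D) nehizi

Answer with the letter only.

C

Attach definiteness indefinite -oz → nehioz.
Attach noun class class III -z → nehiozz.
number = singular: zero marking, form stays nehiozz.
Attach case nominative -u → nehiozzu.
Apply vowel harmony: nehiozzu → nehiezzi.
Apply epenthesis: nehiezzi → nehiezuzi.
So the correct form is nehiezuzi, option (C).
(A) nehiezuzikhi is wrong: it uses dual instead of singular for number.
(D) nehizi is wrong: it uses definite instead of indefinite for definiteness.
(B) nehiozzu is wrong: it fails to apply the sound rule(s).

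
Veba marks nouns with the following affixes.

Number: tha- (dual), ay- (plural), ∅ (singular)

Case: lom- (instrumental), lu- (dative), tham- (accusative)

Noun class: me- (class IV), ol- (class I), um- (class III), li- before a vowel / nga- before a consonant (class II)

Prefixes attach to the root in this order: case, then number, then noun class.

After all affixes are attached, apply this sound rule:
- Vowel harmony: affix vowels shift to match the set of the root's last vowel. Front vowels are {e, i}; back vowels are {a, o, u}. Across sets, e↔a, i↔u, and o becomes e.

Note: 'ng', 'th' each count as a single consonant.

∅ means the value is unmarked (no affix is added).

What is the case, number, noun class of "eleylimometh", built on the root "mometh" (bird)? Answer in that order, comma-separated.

Segment: ol-ay-lu-mometh.
case: lu- → dative.
number: ay- → plural.
noun class: ol- → class I.

dative, plural, class I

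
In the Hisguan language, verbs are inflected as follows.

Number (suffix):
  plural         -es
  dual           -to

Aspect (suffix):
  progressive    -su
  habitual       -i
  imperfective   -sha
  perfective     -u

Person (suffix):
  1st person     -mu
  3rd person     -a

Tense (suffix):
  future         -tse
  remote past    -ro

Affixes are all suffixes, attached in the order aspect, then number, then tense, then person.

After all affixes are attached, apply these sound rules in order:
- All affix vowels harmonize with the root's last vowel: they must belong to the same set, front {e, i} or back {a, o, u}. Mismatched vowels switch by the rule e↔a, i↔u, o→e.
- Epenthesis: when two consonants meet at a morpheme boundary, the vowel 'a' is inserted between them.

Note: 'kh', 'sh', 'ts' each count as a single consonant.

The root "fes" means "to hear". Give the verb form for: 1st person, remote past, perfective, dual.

fesiteremi

Attach aspect perfective -u → fesu.
Attach number dual -to → fesuto.
Attach tense remote past -ro → fesutoro.
Attach person 1st person -mu → fesutoromu.
Apply vowel harmony: fesutoromu → fesiteremi.
Epenthesis: no change.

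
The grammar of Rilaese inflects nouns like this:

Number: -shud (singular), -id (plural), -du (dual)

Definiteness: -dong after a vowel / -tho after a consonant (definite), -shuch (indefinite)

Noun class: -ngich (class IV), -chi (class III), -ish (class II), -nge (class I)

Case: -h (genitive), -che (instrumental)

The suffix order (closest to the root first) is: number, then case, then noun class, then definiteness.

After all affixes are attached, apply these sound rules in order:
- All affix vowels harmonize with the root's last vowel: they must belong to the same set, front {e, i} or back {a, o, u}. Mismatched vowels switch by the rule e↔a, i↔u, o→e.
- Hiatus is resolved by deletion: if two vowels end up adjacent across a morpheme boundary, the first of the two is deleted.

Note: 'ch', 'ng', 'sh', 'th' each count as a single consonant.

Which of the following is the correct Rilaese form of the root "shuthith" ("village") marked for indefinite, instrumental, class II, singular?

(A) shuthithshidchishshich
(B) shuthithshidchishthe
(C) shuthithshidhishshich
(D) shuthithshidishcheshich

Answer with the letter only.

A

Attach number singular -shud → shuthithshud.
Attach case instrumental -che → shuthithshudche.
Attach noun class class II -ish → shuthithshudcheish.
Attach definiteness indefinite -shuch → shuthithshudcheishshuch.
Apply vowel harmony: shuthithshudcheishshuch → shuthithshidcheishshich.
Apply vowel deletion: shuthithshidcheishshich → shuthithshidchishshich.
So the correct form is shuthithshidchishshich, option (A).
(B) shuthithshidchishthe is wrong: it uses definite instead of indefinite for definiteness.
(D) shuthithshidishcheshich is wrong: it has the affixes in the wrong order.
(C) shuthithshidhishshich is wrong: it uses genitive instead of instrumental for case.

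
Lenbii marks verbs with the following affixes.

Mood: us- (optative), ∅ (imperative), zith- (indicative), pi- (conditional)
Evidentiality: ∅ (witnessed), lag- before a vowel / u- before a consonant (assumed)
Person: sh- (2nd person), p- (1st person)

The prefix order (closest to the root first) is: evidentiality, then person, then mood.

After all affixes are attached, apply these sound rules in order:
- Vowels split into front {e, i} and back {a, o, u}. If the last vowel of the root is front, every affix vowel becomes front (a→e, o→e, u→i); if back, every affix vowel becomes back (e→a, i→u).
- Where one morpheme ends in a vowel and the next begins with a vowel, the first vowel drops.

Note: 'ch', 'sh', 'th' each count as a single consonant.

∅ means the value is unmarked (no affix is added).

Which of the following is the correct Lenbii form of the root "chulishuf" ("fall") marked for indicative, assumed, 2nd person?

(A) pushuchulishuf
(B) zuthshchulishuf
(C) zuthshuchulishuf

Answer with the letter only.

Attach evidentiality assumed u- (before consonant 'ch') → uchulishuf.
Attach person 2nd person sh- → shuchulishuf.
Attach mood indicative zith- → zithshuchulishuf.
Apply vowel harmony: zithshuchulishuf → zuthshuchulishuf.
Vowel deletion: no change.
So the correct form is zuthshuchulishuf, option (C).
(B) zuthshchulishuf is wrong: it uses witnessed instead of assumed for evidentiality.
(A) pushuchulishuf is wrong: it uses conditional instead of indicative for mood.

C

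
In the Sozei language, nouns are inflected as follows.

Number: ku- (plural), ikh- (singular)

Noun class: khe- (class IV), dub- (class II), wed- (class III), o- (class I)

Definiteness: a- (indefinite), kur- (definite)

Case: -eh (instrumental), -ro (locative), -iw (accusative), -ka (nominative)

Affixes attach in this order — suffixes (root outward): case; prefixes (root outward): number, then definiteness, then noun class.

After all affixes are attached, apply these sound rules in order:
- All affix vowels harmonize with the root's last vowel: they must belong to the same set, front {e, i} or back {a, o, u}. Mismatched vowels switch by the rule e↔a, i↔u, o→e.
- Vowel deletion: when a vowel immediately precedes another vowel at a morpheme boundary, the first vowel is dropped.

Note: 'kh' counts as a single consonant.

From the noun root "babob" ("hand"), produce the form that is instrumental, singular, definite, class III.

Attach case instrumental -eh → babobeh.
Attach number singular ikh- → ikhbabobeh.
Attach definiteness definite kur- → kurikhbabobeh.
Attach noun class class III wed- → wedkurikhbabobeh.
Apply vowel harmony: wedkurikhbabobeh → wadkurukhbabobah.
Vowel deletion: no change.

wadkurukhbabobah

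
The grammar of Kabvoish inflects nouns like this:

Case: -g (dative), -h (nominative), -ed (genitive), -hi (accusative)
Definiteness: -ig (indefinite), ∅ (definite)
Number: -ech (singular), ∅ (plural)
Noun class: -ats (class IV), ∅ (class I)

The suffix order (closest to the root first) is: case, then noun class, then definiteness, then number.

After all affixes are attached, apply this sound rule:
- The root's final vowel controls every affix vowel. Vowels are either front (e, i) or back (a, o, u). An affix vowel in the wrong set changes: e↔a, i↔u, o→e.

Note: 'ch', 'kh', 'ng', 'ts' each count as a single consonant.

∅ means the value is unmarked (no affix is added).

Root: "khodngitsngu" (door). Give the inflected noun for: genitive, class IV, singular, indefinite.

Attach case genitive -ed → khodngitsngued.
Attach noun class class IV -ats → khodngitsnguedats.
Attach definiteness indefinite -ig → khodngitsnguedatsig.
Attach number singular -ech → khodngitsnguedatsigech.
Apply vowel harmony: khodngitsnguedatsigech → khodngitsnguadatsugach.

khodngitsnguadatsugach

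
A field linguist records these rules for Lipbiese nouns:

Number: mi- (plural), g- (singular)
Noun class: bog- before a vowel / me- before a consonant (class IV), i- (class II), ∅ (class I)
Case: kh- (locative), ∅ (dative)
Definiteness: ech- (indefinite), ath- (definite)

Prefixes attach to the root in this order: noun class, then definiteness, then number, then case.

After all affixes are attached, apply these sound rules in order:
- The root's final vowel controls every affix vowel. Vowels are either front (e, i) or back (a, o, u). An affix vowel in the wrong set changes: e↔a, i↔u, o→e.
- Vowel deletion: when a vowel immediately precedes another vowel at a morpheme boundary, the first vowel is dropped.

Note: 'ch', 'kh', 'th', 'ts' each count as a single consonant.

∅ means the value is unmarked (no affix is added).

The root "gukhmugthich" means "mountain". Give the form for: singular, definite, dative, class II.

Attach noun class class II i- → igukhmugthich.
Attach definiteness definite ath- → athigukhmugthich.
Attach number singular g- → gathigukhmugthich.
case = dative: zero marking, form stays gathigukhmugthich.
Apply vowel harmony: gathigukhmugthich → gethigukhmugthich.
Vowel deletion: no change.

gethigukhmugthich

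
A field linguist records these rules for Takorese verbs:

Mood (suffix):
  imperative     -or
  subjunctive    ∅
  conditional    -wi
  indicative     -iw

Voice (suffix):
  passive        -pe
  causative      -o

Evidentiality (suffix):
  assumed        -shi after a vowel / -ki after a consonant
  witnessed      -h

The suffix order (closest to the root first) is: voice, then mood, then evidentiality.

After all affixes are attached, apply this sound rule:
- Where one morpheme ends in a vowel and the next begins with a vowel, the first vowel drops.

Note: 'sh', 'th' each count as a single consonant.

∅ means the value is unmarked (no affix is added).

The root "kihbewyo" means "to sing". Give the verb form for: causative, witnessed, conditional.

Attach voice causative -o → kihbewyoo.
Attach mood conditional -wi → kihbewyoowi.
Attach evidentiality witnessed -h → kihbewyoowih.
Apply vowel deletion: kihbewyoowih → kihbewyowih.

kihbewyowih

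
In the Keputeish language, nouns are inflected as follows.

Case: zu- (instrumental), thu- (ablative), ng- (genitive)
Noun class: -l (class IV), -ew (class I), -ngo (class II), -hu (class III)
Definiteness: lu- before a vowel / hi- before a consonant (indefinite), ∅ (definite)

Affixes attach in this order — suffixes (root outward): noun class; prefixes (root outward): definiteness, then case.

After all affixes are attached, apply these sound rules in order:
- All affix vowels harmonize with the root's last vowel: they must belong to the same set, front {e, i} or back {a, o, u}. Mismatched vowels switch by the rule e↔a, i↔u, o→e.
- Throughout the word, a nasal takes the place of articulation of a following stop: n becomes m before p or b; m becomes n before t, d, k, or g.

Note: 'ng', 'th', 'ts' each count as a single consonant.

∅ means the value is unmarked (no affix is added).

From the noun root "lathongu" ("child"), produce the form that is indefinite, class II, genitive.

Attach definiteness indefinite hi- (before consonant 'l') → hilathongu.
Attach case genitive ng- → nghilathongu.
Attach noun class class II -ngo → nghilathongungo.
Apply vowel harmony: nghilathongungo → nghulathongungo.
Nasal assimilation: no change.

nghulathongungo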